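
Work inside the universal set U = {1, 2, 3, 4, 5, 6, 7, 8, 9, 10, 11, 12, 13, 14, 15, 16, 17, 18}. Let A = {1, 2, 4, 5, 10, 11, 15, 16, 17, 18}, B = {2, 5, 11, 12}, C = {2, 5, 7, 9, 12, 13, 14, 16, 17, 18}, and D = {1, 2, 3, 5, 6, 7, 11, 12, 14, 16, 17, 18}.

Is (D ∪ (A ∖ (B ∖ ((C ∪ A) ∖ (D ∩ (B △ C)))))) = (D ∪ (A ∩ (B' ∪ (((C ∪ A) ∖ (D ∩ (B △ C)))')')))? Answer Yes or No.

Yes

C ∪ A = {1, 2, 4, 5, 7, 9, 10, 11, 12, 13, 14, 15, 16, 17, 18}
B △ C = {7, 9, 11, 13, 14, 16, 17, 18}
D ∩ (B △ C) = {7, 11, 14, 16, 17, 18}
(C ∪ A) ∖ (D ∩ (B △ C)) = {1, 2, 4, 5, 9, 10, 12, 13, 15}
B ∖ ((C ∪ A) ∖ (D ∩ (B △ C))) = {11}
A ∖ (B ∖ ((C ∪ A) ∖ (D ∩ (B △ C)))) = {1, 2, 4, 5, 10, 15, 16, 17, 18}
D ∪ (A ∖ (B ∖ ((C ∪ A) ∖ (D ∩ (B △ C))))) = {1, 2, 3, 4, 5, 6, 7, 10, 11, 12, 14, 15, 16, 17, 18}
B' = {1, 3, 4, 6, 7, 8, 9, 10, 13, 14, 15, 16, 17, 18}
((C ∪ A) ∖ (D ∩ (B △ C)))' = {3, 6, 7, 8, 11, 14, 16, 17, 18}
(((C ∪ A) ∖ (D ∩ (B △ C)))')' = {1, 2, 4, 5, 9, 10, 12, 13, 15}
B' ∪ (((C ∪ A) ∖ (D ∩ (B △ C)))')' = {1, 2, 3, 4, 5, 6, 7, 8, 9, 10, 12, 13, 14, 15, 16, 17, 18}
A ∩ (B' ∪ (((C ∪ A) ∖ (D ∩ (B △ C)))')') = {1, 2, 4, 5, 10, 15, 16, 17, 18}
D ∪ (A ∩ (B' ∪ (((C ∪ A) ∖ (D ∩ (B △ C)))')')) = {1, 2, 3, 4, 5, 6, 7, 10, 11, 12, 14, 15, 16, 17, 18}
Both equal {1, 2, 3, 4, 5, 6, 7, 10, 11, 12, 14, 15, 16, 17, 18}, so D ∪ (A ∖ (B ∖ ((C ∪ A) ∖ (D ∩ (B △ C))))) = D ∪ (A ∩ (B' ∪ (((C ∪ A) ∖ (D ∩ (B △ C)))')')).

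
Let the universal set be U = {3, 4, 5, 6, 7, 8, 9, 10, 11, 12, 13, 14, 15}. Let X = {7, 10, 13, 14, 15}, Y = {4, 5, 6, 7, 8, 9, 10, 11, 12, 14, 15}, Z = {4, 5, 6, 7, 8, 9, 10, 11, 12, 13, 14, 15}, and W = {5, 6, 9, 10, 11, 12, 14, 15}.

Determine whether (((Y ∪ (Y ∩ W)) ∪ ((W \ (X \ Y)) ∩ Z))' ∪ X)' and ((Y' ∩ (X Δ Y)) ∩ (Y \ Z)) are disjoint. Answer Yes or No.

Yes

Y ∩ W = {5, 6, 9, 10, 11, 12, 14, 15}
Y ∪ (Y ∩ W) = {4, 5, 6, 7, 8, 9, 10, 11, 12, 14, 15}
X \ Y = {13}
W \ (X \ Y) = {5, 6, 9, 10, 11, 12, 14, 15}
(W \ (X \ Y)) ∩ Z = {5, 6, 9, 10, 11, 12, 14, 15}
(Y ∪ (Y ∩ W)) ∪ ((W \ (X \ Y)) ∩ Z) = {4, 5, 6, 7, 8, 9, 10, 11, 12, 14, 15}
((Y ∪ (Y ∩ W)) ∪ ((W \ (X \ Y)) ∩ Z))' = {3, 13}
((Y ∪ (Y ∩ W)) ∪ ((W \ (X \ Y)) ∩ Z))' ∪ X = {3, 7, 10, 13, 14, 15}
(((Y ∪ (Y ∩ W)) ∪ ((W \ (X \ Y)) ∩ Z))' ∪ X)' = {4, 5, 6, 8, 9, 11, 12}
Y' = {3, 13}
X Δ Y = {4, 5, 6, 8, 9, 11, 12, 13}
Y' ∩ (X Δ Y) = {13}
Y \ Z = {}
(Y' ∩ (X Δ Y)) ∩ (Y \ Z) = {}
{4, 5, 6, 8, 9, 11, 12} and {} share no elements.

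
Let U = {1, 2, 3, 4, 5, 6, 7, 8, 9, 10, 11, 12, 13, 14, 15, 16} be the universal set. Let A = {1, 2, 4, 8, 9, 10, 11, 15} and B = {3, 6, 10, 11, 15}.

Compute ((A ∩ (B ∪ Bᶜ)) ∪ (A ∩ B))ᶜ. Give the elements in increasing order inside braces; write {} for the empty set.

{3, 5, 6, 7, 12, 13, 14, 16}

Bᶜ = {1, 2, 4, 5, 7, 8, 9, 12, 13, 14, 16}
B ∪ Bᶜ = {1, 2, 3, 4, 5, 6, 7, 8, 9, 10, 11, 12, 13, 14, 15, 16}
A ∩ (B ∪ Bᶜ) = {1, 2, 4, 8, 9, 10, 11, 15}
A ∩ B = {10, 11, 15}
(A ∩ (B ∪ Bᶜ)) ∪ (A ∩ B) = {1, 2, 4, 8, 9, 10, 11, 15}
((A ∩ (B ∪ Bᶜ)) ∪ (A ∩ B))ᶜ = {3, 5, 6, 7, 12, 13, 14, 16}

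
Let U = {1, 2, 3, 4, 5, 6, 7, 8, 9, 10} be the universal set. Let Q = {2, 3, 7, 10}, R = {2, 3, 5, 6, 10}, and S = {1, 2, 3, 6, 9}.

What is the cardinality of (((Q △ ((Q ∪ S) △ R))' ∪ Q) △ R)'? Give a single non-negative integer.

6

Q ∪ S = {1, 2, 3, 6, 7, 9, 10}
(Q ∪ S) △ R = {1, 5, 7, 9}
Q △ ((Q ∪ S) △ R) = {1, 2, 3, 5, 9, 10}
(Q △ ((Q ∪ S) △ R))' = {4, 6, 7, 8}
(Q △ ((Q ∪ S) △ R))' ∪ Q = {2, 3, 4, 6, 7, 8, 10}
((Q △ ((Q ∪ S) △ R))' ∪ Q) △ R = {4, 5, 7, 8}
(((Q △ ((Q ∪ S) △ R))' ∪ Q) △ R)' = {1, 2, 3, 6, 9, 10}
|(((Q △ ((Q ∪ S) △ R))' ∪ Q) △ R)'| = 6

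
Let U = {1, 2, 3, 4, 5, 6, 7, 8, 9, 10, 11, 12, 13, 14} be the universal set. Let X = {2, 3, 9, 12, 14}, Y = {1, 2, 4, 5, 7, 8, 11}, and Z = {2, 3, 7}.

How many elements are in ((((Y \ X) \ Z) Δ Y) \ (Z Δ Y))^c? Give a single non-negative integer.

12

Y \ X = {1, 4, 5, 7, 8, 11}
(Y \ X) \ Z = {1, 4, 5, 8, 11}
((Y \ X) \ Z) Δ Y = {2, 7}
Z Δ Y = {1, 3, 4, 5, 8, 11}
(((Y \ X) \ Z) Δ Y) \ (Z Δ Y) = {2, 7}
((((Y \ X) \ Z) Δ Y) \ (Z Δ Y))^c = {1, 3, 4, 5, 6, 8, 9, 10, 11, 12, 13, 14}
|((((Y \ X) \ Z) Δ Y) \ (Z Δ Y))^c| = 12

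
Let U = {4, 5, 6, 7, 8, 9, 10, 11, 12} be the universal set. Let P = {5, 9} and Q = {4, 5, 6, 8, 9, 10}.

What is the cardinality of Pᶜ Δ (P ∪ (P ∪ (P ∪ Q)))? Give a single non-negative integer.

Pᶜ = {4, 6, 7, 8, 10, 11, 12}
P ∪ Q = {4, 5, 6, 8, 9, 10}
P ∪ (P ∪ Q) = {4, 5, 6, 8, 9, 10}
P ∪ (P ∪ (P ∪ Q)) = {4, 5, 6, 8, 9, 10}
Pᶜ Δ (P ∪ (P ∪ (P ∪ Q))) = {5, 7, 9, 11, 12}
|Pᶜ Δ (P ∪ (P ∪ (P ∪ Q)))| = 5

5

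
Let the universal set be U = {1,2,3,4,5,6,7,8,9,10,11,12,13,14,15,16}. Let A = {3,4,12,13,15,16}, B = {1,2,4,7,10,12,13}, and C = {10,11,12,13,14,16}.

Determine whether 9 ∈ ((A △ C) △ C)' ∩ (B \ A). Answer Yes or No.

No

9 ∉ A and 9 ∉ C, so 9 ∉ A △ C
9 ∉ (A △ C) and 9 ∉ C, so 9 ∉ (A △ C) △ C
9 ∈ ((A △ C) △ C)' since 9 ∉ ((A △ C) △ C)
9 ∉ B and 9 ∉ A, so 9 ∉ B \ A
9 ∈ ((A △ C) △ C)' and 9 ∉ (B \ A), so 9 ∉ ((A △ C) △ C)' ∩ (B \ A)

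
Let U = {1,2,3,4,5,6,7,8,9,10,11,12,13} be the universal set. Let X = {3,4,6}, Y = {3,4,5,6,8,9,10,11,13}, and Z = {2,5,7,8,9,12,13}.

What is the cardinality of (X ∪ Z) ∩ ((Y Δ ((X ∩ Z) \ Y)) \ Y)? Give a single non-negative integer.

X ∪ Z = {2,3,4,5,6,7,8,9,12,13}
X ∩ Z = {}
(X ∩ Z) \ Y = {}
Y Δ ((X ∩ Z) \ Y) = {3,4,5,6,8,9,10,11,13}
(Y Δ ((X ∩ Z) \ Y)) \ Y = {}
(X ∪ Z) ∩ ((Y Δ ((X ∩ Z) \ Y)) \ Y) = {}
|(X ∪ Z) ∩ ((Y Δ ((X ∩ Z) \ Y)) \ Y)| = 0

0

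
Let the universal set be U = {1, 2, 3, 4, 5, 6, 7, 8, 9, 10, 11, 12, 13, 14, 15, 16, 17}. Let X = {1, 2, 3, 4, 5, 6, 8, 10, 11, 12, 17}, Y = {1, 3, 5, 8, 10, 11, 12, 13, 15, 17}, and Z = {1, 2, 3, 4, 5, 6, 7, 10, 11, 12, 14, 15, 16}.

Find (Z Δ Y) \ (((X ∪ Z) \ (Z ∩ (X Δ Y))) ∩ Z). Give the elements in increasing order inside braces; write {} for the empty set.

Z Δ Y = {2, 4, 6, 7, 8, 13, 14, 16, 17}
X ∪ Z = {1, 2, 3, 4, 5, 6, 7, 8, 10, 11, 12, 14, 15, 16, 17}
X Δ Y = {2, 4, 6, 13, 15}
Z ∩ (X Δ Y) = {2, 4, 6, 15}
(X ∪ Z) \ (Z ∩ (X Δ Y)) = {1, 3, 5, 7, 8, 10, 11, 12, 14, 16, 17}
((X ∪ Z) \ (Z ∩ (X Δ Y))) ∩ Z = {1, 3, 5, 7, 10, 11, 12, 14, 16}
(Z Δ Y) \ (((X ∪ Z) \ (Z ∩ (X Δ Y))) ∩ Z) = {2, 4, 6, 8, 13, 17}

{2, 4, 6, 8, 13, 17}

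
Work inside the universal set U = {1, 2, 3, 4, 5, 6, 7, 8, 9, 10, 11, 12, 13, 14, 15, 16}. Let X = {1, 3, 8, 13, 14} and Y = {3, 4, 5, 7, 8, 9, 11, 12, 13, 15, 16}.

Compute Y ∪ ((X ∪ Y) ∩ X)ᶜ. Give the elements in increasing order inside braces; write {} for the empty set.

{2, 3, 4, 5, 6, 7, 8, 9, 10, 11, 12, 13, 15, 16}

X ∪ Y = {1, 3, 4, 5, 7, 8, 9, 11, 12, 13, 14, 15, 16}
(X ∪ Y) ∩ X = {1, 3, 8, 13, 14}
((X ∪ Y) ∩ X)ᶜ = {2, 4, 5, 6, 7, 9, 10, 11, 12, 15, 16}
Y ∪ ((X ∪ Y) ∩ X)ᶜ = {2, 3, 4, 5, 6, 7, 8, 9, 10, 11, 12, 13, 15, 16}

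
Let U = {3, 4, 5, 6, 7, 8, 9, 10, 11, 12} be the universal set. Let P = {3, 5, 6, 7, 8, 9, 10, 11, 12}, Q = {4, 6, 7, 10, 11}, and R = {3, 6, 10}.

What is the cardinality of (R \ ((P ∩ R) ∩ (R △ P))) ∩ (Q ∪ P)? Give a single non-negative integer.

3

P ∩ R = {3, 6, 10}
R △ P = {5, 7, 8, 9, 11, 12}
(P ∩ R) ∩ (R △ P) = {}
R \ ((P ∩ R) ∩ (R △ P)) = {3, 6, 10}
Q ∪ P = {3, 4, 5, 6, 7, 8, 9, 10, 11, 12}
(R \ ((P ∩ R) ∩ (R △ P))) ∩ (Q ∪ P) = {3, 6, 10}
|(R \ ((P ∩ R) ∩ (R △ P))) ∩ (Q ∪ P)| = 3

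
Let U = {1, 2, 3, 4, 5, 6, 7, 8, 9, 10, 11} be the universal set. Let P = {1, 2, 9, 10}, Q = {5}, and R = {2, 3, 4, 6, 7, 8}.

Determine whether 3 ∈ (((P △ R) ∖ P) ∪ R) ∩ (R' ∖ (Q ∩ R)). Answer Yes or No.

3 ∉ P and 3 ∈ R, so 3 ∈ P △ R
3 ∈ (P △ R) and 3 ∉ P, so 3 ∈ (P △ R) ∖ P
3 ∈ ((P △ R) ∖ P) and 3 ∈ R, so 3 ∈ ((P △ R) ∖ P) ∪ R
3 ∈ R, so 3 ∉ R'
3 ∉ Q and 3 ∈ R, so 3 ∉ Q ∩ R
3 ∉ R' and 3 ∉ (Q ∩ R), so 3 ∉ R' ∖ (Q ∩ R)
3 ∈ (((P △ R) ∖ P) ∪ R) and 3 ∉ (R' ∖ (Q ∩ R)), so 3 ∉ (((P △ R) ∖ P) ∪ R) ∩ (R' ∖ (Q ∩ R))

No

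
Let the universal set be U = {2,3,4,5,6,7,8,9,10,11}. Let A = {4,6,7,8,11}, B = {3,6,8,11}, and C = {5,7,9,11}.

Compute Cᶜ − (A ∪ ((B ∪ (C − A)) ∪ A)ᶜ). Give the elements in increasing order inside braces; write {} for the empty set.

{3}

Cᶜ = {2,3,4,6,8,10}
C − A = {5,9}
B ∪ (C − A) = {3,5,6,8,9,11}
(B ∪ (C − A)) ∪ A = {3,4,5,6,7,8,9,11}
((B ∪ (C − A)) ∪ A)ᶜ = {2,10}
A ∪ ((B ∪ (C − A)) ∪ A)ᶜ = {2,4,6,7,8,10,11}
Cᶜ − (A ∪ ((B ∪ (C − A)) ∪ A)ᶜ) = {3}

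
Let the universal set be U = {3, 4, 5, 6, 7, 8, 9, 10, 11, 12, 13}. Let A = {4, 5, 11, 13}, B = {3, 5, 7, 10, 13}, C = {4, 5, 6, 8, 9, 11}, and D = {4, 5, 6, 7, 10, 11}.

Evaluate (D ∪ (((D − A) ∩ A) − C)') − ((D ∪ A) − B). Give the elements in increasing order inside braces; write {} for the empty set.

D − A = {6, 7, 10}
(D − A) ∩ A = {}
((D − A) ∩ A) − C = {}
(((D − A) ∩ A) − C)' = {3, 4, 5, 6, 7, 8, 9, 10, 11, 12, 13}
D ∪ (((D − A) ∩ A) − C)' = {3, 4, 5, 6, 7, 8, 9, 10, 11, 12, 13}
D ∪ A = {4, 5, 6, 7, 10, 11, 13}
(D ∪ A) − B = {4, 6, 11}
(D ∪ (((D − A) ∩ A) − C)') − ((D ∪ A) − B) = {3, 5, 7, 8, 9, 10, 12, 13}

{3, 5, 7, 8, 9, 10, 12, 13}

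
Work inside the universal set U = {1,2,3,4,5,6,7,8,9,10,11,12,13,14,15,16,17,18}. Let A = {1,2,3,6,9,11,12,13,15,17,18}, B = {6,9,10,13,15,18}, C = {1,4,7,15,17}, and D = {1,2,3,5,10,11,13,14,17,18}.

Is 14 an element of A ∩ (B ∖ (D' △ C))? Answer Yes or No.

14 ∈ D, so 14 ∉ D'
14 ∉ D' and 14 ∉ C, so 14 ∉ D' △ C
14 ∉ B and 14 ∉ (D' △ C), so 14 ∉ B ∖ (D' △ C)
14 ∉ A and 14 ∉ (B ∖ (D' △ C)), so 14 ∉ A ∩ (B ∖ (D' △ C))

No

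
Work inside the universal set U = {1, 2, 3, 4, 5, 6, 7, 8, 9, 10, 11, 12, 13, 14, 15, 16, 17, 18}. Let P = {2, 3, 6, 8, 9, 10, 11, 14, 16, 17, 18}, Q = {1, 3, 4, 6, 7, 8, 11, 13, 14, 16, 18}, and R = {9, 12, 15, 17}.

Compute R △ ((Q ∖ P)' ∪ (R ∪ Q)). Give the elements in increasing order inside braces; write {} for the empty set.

Q ∖ P = {1, 4, 7, 13}
(Q ∖ P)' = {2, 3, 5, 6, 8, 9, 10, 11, 12, 14, 15, 16, 17, 18}
R ∪ Q = {1, 3, 4, 6, 7, 8, 9, 11, 12, 13, 14, 15, 16, 17, 18}
(Q ∖ P)' ∪ (R ∪ Q) = {1, 2, 3, 4, 5, 6, 7, 8, 9, 10, 11, 12, 13, 14, 15, 16, 17, 18}
R △ ((Q ∖ P)' ∪ (R ∪ Q)) = {1, 2, 3, 4, 5, 6, 7, 8, 10, 11, 13, 14, 16, 18}

{1, 2, 3, 4, 5, 6, 7, 8, 10, 11, 13, 14, 16, 18}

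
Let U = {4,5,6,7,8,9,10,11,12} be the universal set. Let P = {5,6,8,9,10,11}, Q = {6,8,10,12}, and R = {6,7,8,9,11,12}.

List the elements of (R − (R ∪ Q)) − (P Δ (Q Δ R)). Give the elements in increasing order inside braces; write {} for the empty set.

R ∪ Q = {6,7,8,9,10,11,12}
R − (R ∪ Q) = {}
Q Δ R = {7,9,10,11}
P Δ (Q Δ R) = {5,6,7,8}
(R − (R ∪ Q)) − (P Δ (Q Δ R)) = {}

{}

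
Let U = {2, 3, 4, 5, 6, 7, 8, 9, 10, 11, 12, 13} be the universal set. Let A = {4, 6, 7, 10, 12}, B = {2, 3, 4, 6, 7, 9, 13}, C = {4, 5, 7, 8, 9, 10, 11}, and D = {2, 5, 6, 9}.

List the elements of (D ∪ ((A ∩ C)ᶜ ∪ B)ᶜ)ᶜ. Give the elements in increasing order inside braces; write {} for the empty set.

A ∩ C = {4, 7, 10}
(A ∩ C)ᶜ = {2, 3, 5, 6, 8, 9, 11, 12, 13}
(A ∩ C)ᶜ ∪ B = {2, 3, 4, 5, 6, 7, 8, 9, 11, 12, 13}
((A ∩ C)ᶜ ∪ B)ᶜ = {10}
D ∪ ((A ∩ C)ᶜ ∪ B)ᶜ = {2, 5, 6, 9, 10}
(D ∪ ((A ∩ C)ᶜ ∪ B)ᶜ)ᶜ = {3, 4, 7, 8, 11, 12, 13}

{3, 4, 7, 8, 11, 12, 13}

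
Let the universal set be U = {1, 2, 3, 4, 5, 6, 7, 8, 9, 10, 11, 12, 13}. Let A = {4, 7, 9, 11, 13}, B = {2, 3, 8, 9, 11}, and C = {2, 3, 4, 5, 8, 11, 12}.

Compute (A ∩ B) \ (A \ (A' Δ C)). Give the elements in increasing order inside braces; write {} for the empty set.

A ∩ B = {9, 11}
A' = {1, 2, 3, 5, 6, 8, 10, 12}
A' Δ C = {1, 4, 6, 10, 11}
A \ (A' Δ C) = {7, 9, 13}
(A ∩ B) \ (A \ (A' Δ C)) = {11}

{11}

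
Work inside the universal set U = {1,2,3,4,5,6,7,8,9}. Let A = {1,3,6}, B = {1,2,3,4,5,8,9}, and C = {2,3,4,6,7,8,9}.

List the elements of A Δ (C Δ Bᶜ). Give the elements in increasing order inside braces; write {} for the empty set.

{1,2,4,6,8,9}

Bᶜ = {6,7}
C Δ Bᶜ = {2,3,4,8,9}
A Δ (C Δ Bᶜ) = {1,2,4,6,8,9}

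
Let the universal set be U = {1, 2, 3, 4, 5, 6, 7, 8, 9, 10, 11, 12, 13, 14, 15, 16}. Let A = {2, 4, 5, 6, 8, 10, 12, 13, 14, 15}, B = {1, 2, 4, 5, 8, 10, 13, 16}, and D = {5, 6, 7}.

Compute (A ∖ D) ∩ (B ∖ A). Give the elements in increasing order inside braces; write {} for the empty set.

{}

A ∖ D = {2, 4, 8, 10, 12, 13, 14, 15}
B ∖ A = {1, 16}
(A ∖ D) ∩ (B ∖ A) = {}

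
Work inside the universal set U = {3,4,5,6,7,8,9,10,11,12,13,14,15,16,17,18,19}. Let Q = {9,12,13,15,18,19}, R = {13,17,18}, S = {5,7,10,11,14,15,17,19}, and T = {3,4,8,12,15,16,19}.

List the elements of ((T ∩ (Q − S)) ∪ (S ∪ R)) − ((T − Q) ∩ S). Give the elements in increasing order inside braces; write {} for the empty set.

Q − S = {9,12,13,18}
T ∩ (Q − S) = {12}
S ∪ R = {5,7,10,11,13,14,15,17,18,19}
(T ∩ (Q − S)) ∪ (S ∪ R) = {5,7,10,11,12,13,14,15,17,18,19}
T − Q = {3,4,8,16}
(T − Q) ∩ S = {}
((T ∩ (Q − S)) ∪ (S ∪ R)) − ((T − Q) ∩ S) = {5,7,10,11,12,13,14,15,17,18,19}

{5,7,10,11,12,13,14,15,17,18,19}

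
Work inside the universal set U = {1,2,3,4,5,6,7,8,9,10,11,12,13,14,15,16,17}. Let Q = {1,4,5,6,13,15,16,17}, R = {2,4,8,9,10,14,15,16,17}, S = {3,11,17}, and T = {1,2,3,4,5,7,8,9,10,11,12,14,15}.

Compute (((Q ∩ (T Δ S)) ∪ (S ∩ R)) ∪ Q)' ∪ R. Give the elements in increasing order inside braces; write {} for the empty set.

T Δ S = {1,2,4,5,7,8,9,10,12,14,15,17}
Q ∩ (T Δ S) = {1,4,5,15,17}
S ∩ R = {17}
(Q ∩ (T Δ S)) ∪ (S ∩ R) = {1,4,5,15,17}
((Q ∩ (T Δ S)) ∪ (S ∩ R)) ∪ Q = {1,4,5,6,13,15,16,17}
(((Q ∩ (T Δ S)) ∪ (S ∩ R)) ∪ Q)' = {2,3,7,8,9,10,11,12,14}
(((Q ∩ (T Δ S)) ∪ (S ∩ R)) ∪ Q)' ∪ R = {2,3,4,7,8,9,10,11,12,14,15,16,17}

{2,3,4,7,8,9,10,11,12,14,15,16,17}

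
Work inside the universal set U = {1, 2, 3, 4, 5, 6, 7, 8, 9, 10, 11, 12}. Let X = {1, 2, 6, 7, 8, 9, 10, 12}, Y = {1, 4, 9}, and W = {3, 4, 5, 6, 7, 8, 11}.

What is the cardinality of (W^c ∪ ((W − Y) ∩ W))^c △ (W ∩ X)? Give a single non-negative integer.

4

W^c = {1, 2, 9, 10, 12}
W − Y = {3, 5, 6, 7, 8, 11}
(W − Y) ∩ W = {3, 5, 6, 7, 8, 11}
W^c ∪ ((W − Y) ∩ W) = {1, 2, 3, 5, 6, 7, 8, 9, 10, 11, 12}
(W^c ∪ ((W − Y) ∩ W))^c = {4}
W ∩ X = {6, 7, 8}
(W^c ∪ ((W − Y) ∩ W))^c △ (W ∩ X) = {4, 6, 7, 8}
|(W^c ∪ ((W − Y) ∩ W))^c △ (W ∩ X)| = 4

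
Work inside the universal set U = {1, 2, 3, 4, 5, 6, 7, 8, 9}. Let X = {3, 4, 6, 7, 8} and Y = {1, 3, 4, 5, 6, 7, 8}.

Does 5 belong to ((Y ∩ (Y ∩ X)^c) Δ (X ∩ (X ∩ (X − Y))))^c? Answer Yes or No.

5 ∈ Y and 5 ∉ X, so 5 ∉ Y ∩ X
5 ∈ (Y ∩ X)^c since 5 ∉ (Y ∩ X)
5 ∈ Y and 5 ∈ (Y ∩ X)^c, so 5 ∈ Y ∩ (Y ∩ X)^c
5 ∉ X and 5 ∈ Y, so 5 ∉ X − Y
5 ∉ X and 5 ∉ (X − Y), so 5 ∉ X ∩ (X − Y)
5 ∉ X and 5 ∉ (X ∩ (X − Y)), so 5 ∉ X ∩ (X ∩ (X − Y))
5 ∈ (Y ∩ (Y ∩ X)^c) and 5 ∉ (X ∩ (X ∩ (X − Y))), so 5 ∈ (Y ∩ (Y ∩ X)^c) Δ (X ∩ (X ∩ (X − Y)))
5 ∉ ((Y ∩ (Y ∩ X)^c) Δ (X ∩ (X ∩ (X − Y))))^c since 5 ∈ ((Y ∩ (Y ∩ X)^c) Δ (X ∩ (X ∩ (X − Y))))

No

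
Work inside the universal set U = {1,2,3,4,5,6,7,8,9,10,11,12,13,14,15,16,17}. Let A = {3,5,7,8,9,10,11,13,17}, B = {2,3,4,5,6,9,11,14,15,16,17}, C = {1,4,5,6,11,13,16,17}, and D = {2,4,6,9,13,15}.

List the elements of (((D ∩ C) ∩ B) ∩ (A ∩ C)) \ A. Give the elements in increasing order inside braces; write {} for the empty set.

D ∩ C = {4,6,13}
(D ∩ C) ∩ B = {4,6}
A ∩ C = {5,11,13,17}
((D ∩ C) ∩ B) ∩ (A ∩ C) = {}
(((D ∩ C) ∩ B) ∩ (A ∩ C)) \ A = {}

{}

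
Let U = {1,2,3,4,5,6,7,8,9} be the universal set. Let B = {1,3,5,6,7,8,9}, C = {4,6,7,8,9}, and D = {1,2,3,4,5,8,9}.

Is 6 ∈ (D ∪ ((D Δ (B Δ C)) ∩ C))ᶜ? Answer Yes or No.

Yes

6 ∈ B and 6 ∈ C, so 6 ∉ B Δ C
6 ∉ D and 6 ∉ (B Δ C), so 6 ∉ D Δ (B Δ C)
6 ∉ (D Δ (B Δ C)) and 6 ∈ C, so 6 ∉ (D Δ (B Δ C)) ∩ C
6 ∉ D and 6 ∉ ((D Δ (B Δ C)) ∩ C), so 6 ∉ D ∪ ((D Δ (B Δ C)) ∩ C)
6 ∈ (D ∪ ((D Δ (B Δ C)) ∩ C))ᶜ since 6 ∉ (D ∪ ((D Δ (B Δ C)) ∩ C))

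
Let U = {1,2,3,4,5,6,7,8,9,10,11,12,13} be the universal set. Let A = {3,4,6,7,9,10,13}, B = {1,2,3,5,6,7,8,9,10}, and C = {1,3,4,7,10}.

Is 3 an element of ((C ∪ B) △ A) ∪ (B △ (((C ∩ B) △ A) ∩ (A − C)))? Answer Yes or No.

3 ∈ C and 3 ∈ B, so 3 ∈ C ∪ B
3 ∈ (C ∪ B) and 3 ∈ A, so 3 ∉ (C ∪ B) △ A
3 ∈ C and 3 ∈ B, so 3 ∈ C ∩ B
3 ∈ (C ∩ B) and 3 ∈ A, so 3 ∉ (C ∩ B) △ A
3 ∈ A and 3 ∈ C, so 3 ∉ A − C
3 ∉ ((C ∩ B) △ A) and 3 ∉ (A − C), so 3 ∉ ((C ∩ B) △ A) ∩ (A − C)
3 ∈ B and 3 ∉ (((C ∩ B) △ A) ∩ (A − C)), so 3 ∈ B △ (((C ∩ B) △ A) ∩ (A − C))
3 ∉ ((C ∪ B) △ A) and 3 ∈ (B △ (((C ∩ B) △ A) ∩ (A − C))), so 3 ∈ ((C ∪ B) △ A) ∪ (B △ (((C ∩ B) △ A) ∩ (A − C)))

Yes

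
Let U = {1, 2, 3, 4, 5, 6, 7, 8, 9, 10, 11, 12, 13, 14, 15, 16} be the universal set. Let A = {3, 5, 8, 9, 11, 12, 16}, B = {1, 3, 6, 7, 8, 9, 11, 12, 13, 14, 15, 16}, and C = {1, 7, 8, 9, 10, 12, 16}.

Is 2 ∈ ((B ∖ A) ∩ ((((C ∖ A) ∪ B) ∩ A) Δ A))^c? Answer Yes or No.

Yes

2 ∉ B and 2 ∉ A, so 2 ∉ B ∖ A
2 ∉ C and 2 ∉ A, so 2 ∉ C ∖ A
2 ∉ (C ∖ A) and 2 ∉ B, so 2 ∉ (C ∖ A) ∪ B
2 ∉ ((C ∖ A) ∪ B) and 2 ∉ A, so 2 ∉ ((C ∖ A) ∪ B) ∩ A
2 ∉ (((C ∖ A) ∪ B) ∩ A) and 2 ∉ A, so 2 ∉ (((C ∖ A) ∪ B) ∩ A) Δ A
2 ∉ (B ∖ A) and 2 ∉ ((((C ∖ A) ∪ B) ∩ A) Δ A), so 2 ∉ (B ∖ A) ∩ ((((C ∖ A) ∪ B) ∩ A) Δ A)
2 ∈ ((B ∖ A) ∩ ((((C ∖ A) ∪ B) ∩ A) Δ A))^c since 2 ∉ ((B ∖ A) ∩ ((((C ∖ A) ∪ B) ∩ A) Δ A))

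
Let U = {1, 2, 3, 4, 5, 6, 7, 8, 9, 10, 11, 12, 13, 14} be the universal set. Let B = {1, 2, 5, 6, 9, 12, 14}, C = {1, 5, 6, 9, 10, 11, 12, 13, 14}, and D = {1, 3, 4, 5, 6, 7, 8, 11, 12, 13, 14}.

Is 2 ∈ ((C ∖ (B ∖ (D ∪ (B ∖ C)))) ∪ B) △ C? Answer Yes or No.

Yes

2 ∈ B and 2 ∉ C, so 2 ∈ B ∖ C
2 ∉ D and 2 ∈ (B ∖ C), so 2 ∈ D ∪ (B ∖ C)
2 ∈ B and 2 ∈ (D ∪ (B ∖ C)), so 2 ∉ B ∖ (D ∪ (B ∖ C))
2 ∉ C and 2 ∉ (B ∖ (D ∪ (B ∖ C))), so 2 ∉ C ∖ (B ∖ (D ∪ (B ∖ C)))
2 ∉ (C ∖ (B ∖ (D ∪ (B ∖ C)))) and 2 ∈ B, so 2 ∈ (C ∖ (B ∖ (D ∪ (B ∖ C)))) ∪ B
2 ∈ ((C ∖ (B ∖ (D ∪ (B ∖ C)))) ∪ B) and 2 ∉ C, so 2 ∈ ((C ∖ (B ∖ (D ∪ (B ∖ C)))) ∪ B) △ C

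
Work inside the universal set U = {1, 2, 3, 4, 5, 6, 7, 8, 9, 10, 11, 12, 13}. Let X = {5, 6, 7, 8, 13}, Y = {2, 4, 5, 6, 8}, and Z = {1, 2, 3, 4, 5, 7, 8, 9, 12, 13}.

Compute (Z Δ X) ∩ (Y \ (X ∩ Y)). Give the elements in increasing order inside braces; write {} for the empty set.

{2, 4}

Z Δ X = {1, 2, 3, 4, 6, 9, 12}
X ∩ Y = {5, 6, 8}
Y \ (X ∩ Y) = {2, 4}
(Z Δ X) ∩ (Y \ (X ∩ Y)) = {2, 4}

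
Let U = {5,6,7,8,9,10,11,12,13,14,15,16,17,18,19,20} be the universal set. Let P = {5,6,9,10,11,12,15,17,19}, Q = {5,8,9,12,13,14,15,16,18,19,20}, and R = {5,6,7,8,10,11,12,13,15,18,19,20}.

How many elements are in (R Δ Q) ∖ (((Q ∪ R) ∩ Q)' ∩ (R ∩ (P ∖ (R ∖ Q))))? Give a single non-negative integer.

7

R Δ Q = {6,7,9,10,11,14,16}
Q ∪ R = {5,6,7,8,9,10,11,12,13,14,15,16,18,19,20}
(Q ∪ R) ∩ Q = {5,8,9,12,13,14,15,16,18,19,20}
((Q ∪ R) ∩ Q)' = {6,7,10,11,17}
R ∖ Q = {6,7,10,11}
P ∖ (R ∖ Q) = {5,9,12,15,17,19}
R ∩ (P ∖ (R ∖ Q)) = {5,12,15,19}
((Q ∪ R) ∩ Q)' ∩ (R ∩ (P ∖ (R ∖ Q))) = {}
(R Δ Q) ∖ (((Q ∪ R) ∩ Q)' ∩ (R ∩ (P ∖ (R ∖ Q)))) = {6,7,9,10,11,14,16}
|(R Δ Q) ∖ (((Q ∪ R) ∩ Q)' ∩ (R ∩ (P ∖ (R ∖ Q))))| = 7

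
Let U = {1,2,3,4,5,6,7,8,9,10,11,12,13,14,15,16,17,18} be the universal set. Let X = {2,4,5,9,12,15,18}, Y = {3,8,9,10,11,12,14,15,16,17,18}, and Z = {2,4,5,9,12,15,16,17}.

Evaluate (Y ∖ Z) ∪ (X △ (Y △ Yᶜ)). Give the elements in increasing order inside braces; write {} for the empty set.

Y ∖ Z = {3,8,10,11,14,18}
Yᶜ = {1,2,4,5,6,7,13}
Y △ Yᶜ = {1,2,3,4,5,6,7,8,9,10,11,12,13,14,15,16,17,18}
X △ (Y △ Yᶜ) = {1,3,6,7,8,10,11,13,14,16,17}
(Y ∖ Z) ∪ (X △ (Y △ Yᶜ)) = {1,3,6,7,8,10,11,13,14,16,17,18}

{1,3,6,7,8,10,11,13,14,16,17,18}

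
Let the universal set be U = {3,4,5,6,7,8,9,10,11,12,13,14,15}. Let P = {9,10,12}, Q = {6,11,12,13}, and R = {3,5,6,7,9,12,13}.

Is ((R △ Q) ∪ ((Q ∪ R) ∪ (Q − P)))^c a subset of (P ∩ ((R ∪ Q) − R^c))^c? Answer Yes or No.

R △ Q = {3,5,7,9,11}
Q ∪ R = {3,5,6,7,9,11,12,13}
Q − P = {6,11,13}
(Q ∪ R) ∪ (Q − P) = {3,5,6,7,9,11,12,13}
(R △ Q) ∪ ((Q ∪ R) ∪ (Q − P)) = {3,5,6,7,9,11,12,13}
((R △ Q) ∪ ((Q ∪ R) ∪ (Q − P)))^c = {4,8,10,14,15}
R ∪ Q = {3,5,6,7,9,11,12,13}
R^c = {4,8,10,11,14,15}
(R ∪ Q) − R^c = {3,5,6,7,9,12,13}
P ∩ ((R ∪ Q) − R^c) = {9,12}
(P ∩ ((R ∪ Q) − R^c))^c = {3,4,5,6,7,8,10,11,13,14,15}
Every element of {4,8,10,14,15} is in {3,4,5,6,7,8,10,11,13,14,15}, so ((R △ Q) ∪ ((Q ∪ R) ∪ (Q − P)))^c ⊆ (P ∩ ((R ∪ Q) − R^c))^c.

Yes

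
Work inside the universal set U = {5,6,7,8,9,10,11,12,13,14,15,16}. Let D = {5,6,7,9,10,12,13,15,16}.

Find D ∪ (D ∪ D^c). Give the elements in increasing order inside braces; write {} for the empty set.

{5,6,7,8,9,10,11,12,13,14,15,16}

D^c = {8,11,14}
D ∪ D^c = {5,6,7,8,9,10,11,12,13,14,15,16}
D ∪ (D ∪ D^c) = {5,6,7,8,9,10,11,12,13,14,15,16}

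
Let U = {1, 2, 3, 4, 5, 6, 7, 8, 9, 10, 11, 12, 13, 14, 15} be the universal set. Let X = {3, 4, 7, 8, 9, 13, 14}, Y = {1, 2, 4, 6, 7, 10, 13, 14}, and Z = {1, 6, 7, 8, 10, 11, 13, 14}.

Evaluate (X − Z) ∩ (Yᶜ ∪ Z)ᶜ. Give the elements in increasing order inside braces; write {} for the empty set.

{4}

X − Z = {3, 4, 9}
Yᶜ = {3, 5, 8, 9, 11, 12, 15}
Yᶜ ∪ Z = {1, 3, 5, 6, 7, 8, 9, 10, 11, 12, 13, 14, 15}
(Yᶜ ∪ Z)ᶜ = {2, 4}
(X − Z) ∩ (Yᶜ ∪ Z)ᶜ = {4}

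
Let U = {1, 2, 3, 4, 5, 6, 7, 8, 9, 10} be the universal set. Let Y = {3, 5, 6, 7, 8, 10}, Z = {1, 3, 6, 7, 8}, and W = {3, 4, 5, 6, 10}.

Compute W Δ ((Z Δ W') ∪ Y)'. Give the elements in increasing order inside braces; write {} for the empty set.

{1, 3, 5, 6, 10}

W' = {1, 2, 7, 8, 9}
Z Δ W' = {2, 3, 6, 9}
(Z Δ W') ∪ Y = {2, 3, 5, 6, 7, 8, 9, 10}
((Z Δ W') ∪ Y)' = {1, 4}
W Δ ((Z Δ W') ∪ Y)' = {1, 3, 5, 6, 10}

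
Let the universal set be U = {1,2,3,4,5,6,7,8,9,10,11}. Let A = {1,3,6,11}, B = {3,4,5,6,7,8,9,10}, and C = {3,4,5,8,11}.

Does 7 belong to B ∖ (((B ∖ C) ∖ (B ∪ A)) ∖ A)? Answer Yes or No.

Yes

7 ∈ B and 7 ∉ C, so 7 ∈ B ∖ C
7 ∈ B and 7 ∉ A, so 7 ∈ B ∪ A
7 ∈ (B ∖ C) and 7 ∈ (B ∪ A), so 7 ∉ (B ∖ C) ∖ (B ∪ A)
7 ∉ ((B ∖ C) ∖ (B ∪ A)) and 7 ∉ A, so 7 ∉ ((B ∖ C) ∖ (B ∪ A)) ∖ A
7 ∈ B and 7 ∉ (((B ∖ C) ∖ (B ∪ A)) ∖ A), so 7 ∈ B ∖ (((B ∖ C) ∖ (B ∪ A)) ∖ A)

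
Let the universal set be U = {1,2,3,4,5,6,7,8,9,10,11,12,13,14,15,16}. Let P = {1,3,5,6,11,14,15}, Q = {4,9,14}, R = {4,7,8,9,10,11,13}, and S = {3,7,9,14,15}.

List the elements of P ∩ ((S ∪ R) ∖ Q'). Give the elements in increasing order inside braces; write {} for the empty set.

{14}

S ∪ R = {3,4,7,8,9,10,11,13,14,15}
Q' = {1,2,3,5,6,7,8,10,11,12,13,15,16}
(S ∪ R) ∖ Q' = {4,9,14}
P ∩ ((S ∪ R) ∖ Q') = {14}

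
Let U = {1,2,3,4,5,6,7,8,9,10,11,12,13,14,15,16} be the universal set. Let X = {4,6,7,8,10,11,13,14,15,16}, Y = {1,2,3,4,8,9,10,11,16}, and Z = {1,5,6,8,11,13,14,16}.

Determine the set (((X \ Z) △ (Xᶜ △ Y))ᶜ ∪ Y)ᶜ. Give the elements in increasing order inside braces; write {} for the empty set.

{5,7,12,15}

X \ Z = {4,7,10,15}
Xᶜ = {1,2,3,5,9,12}
Xᶜ △ Y = {4,5,8,10,11,12,16}
(X \ Z) △ (Xᶜ △ Y) = {5,7,8,11,12,15,16}
((X \ Z) △ (Xᶜ △ Y))ᶜ = {1,2,3,4,6,9,10,13,14}
((X \ Z) △ (Xᶜ △ Y))ᶜ ∪ Y = {1,2,3,4,6,8,9,10,11,13,14,16}
(((X \ Z) △ (Xᶜ △ Y))ᶜ ∪ Y)ᶜ = {5,7,12,15}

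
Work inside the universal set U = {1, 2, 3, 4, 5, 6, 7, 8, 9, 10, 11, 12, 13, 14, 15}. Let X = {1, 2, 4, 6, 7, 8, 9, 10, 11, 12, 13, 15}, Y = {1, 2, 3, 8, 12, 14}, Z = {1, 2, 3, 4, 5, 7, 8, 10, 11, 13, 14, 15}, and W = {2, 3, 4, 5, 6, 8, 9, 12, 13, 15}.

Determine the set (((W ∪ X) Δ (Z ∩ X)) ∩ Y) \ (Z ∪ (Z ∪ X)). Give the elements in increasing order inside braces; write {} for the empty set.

W ∪ X = {1, 2, 3, 4, 5, 6, 7, 8, 9, 10, 11, 12, 13, 15}
Z ∩ X = {1, 2, 4, 7, 8, 10, 11, 13, 15}
(W ∪ X) Δ (Z ∩ X) = {3, 5, 6, 9, 12}
((W ∪ X) Δ (Z ∩ X)) ∩ Y = {3, 12}
Z ∪ X = {1, 2, 3, 4, 5, 6, 7, 8, 9, 10, 11, 12, 13, 14, 15}
Z ∪ (Z ∪ X) = {1, 2, 3, 4, 5, 6, 7, 8, 9, 10, 11, 12, 13, 14, 15}
(((W ∪ X) Δ (Z ∩ X)) ∩ Y) \ (Z ∪ (Z ∪ X)) = {}

{}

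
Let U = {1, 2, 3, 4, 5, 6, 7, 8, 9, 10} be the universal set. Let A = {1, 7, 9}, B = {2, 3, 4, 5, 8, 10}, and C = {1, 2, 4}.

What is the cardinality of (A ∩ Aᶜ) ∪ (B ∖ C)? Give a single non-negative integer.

4

Aᶜ = {2, 3, 4, 5, 6, 8, 10}
A ∩ Aᶜ = {}
B ∖ C = {3, 5, 8, 10}
(A ∩ Aᶜ) ∪ (B ∖ C) = {3, 5, 8, 10}
|(A ∩ Aᶜ) ∪ (B ∖ C)| = 4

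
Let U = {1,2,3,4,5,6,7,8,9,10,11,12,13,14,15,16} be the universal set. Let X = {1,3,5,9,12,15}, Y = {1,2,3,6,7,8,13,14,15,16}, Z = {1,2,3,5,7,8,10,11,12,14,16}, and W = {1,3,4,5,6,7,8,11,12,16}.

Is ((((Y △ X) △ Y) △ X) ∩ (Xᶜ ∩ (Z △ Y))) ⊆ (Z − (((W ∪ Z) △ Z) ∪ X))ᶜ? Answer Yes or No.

Yes

Y △ X = {2,5,6,7,8,9,12,13,14,16}
(Y △ X) △ Y = {1,3,5,9,12,15}
((Y △ X) △ Y) △ X = {}
Xᶜ = {2,4,6,7,8,10,11,13,14,16}
Z △ Y = {5,6,10,11,12,13,15}
Xᶜ ∩ (Z △ Y) = {6,10,11,13}
(((Y △ X) △ Y) △ X) ∩ (Xᶜ ∩ (Z △ Y)) = {}
W ∪ Z = {1,2,3,4,5,6,7,8,10,11,12,14,16}
(W ∪ Z) △ Z = {4,6}
((W ∪ Z) △ Z) ∪ X = {1,3,4,5,6,9,12,15}
Z − (((W ∪ Z) △ Z) ∪ X) = {2,7,8,10,11,14,16}
(Z − (((W ∪ Z) △ Z) ∪ X))ᶜ = {1,3,4,5,6,9,12,13,15}
Every element of {} is in {1,3,4,5,6,9,12,13,15}, so (((Y △ X) △ Y) △ X) ∩ (Xᶜ ∩ (Z △ Y)) ⊆ (Z − (((W ∪ Z) △ Z) ∪ X))ᶜ.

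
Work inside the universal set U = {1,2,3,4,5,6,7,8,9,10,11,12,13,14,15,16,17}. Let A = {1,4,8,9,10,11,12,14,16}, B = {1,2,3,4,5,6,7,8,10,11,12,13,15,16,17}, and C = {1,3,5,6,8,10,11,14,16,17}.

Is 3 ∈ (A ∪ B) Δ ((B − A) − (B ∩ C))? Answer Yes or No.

3 ∉ A and 3 ∈ B, so 3 ∈ A ∪ B
3 ∈ B and 3 ∉ A, so 3 ∈ B − A
3 ∈ B and 3 ∈ C, so 3 ∈ B ∩ C
3 ∈ (B − A) and 3 ∈ (B ∩ C), so 3 ∉ (B − A) − (B ∩ C)
3 ∈ (A ∪ B) and 3 ∉ ((B − A) − (B ∩ C)), so 3 ∈ (A ∪ B) Δ ((B − A) − (B ∩ C))

Yes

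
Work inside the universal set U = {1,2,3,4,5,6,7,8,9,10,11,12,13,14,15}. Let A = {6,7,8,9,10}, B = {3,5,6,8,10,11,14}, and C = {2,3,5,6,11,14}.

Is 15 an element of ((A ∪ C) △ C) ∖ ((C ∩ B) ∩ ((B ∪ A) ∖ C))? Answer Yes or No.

15 ∉ A and 15 ∉ C, so 15 ∉ A ∪ C
15 ∉ (A ∪ C) and 15 ∉ C, so 15 ∉ (A ∪ C) △ C
15 ∉ C and 15 ∉ B, so 15 ∉ C ∩ B
15 ∉ B and 15 ∉ A, so 15 ∉ B ∪ A
15 ∉ (B ∪ A) and 15 ∉ C, so 15 ∉ (B ∪ A) ∖ C
15 ∉ (C ∩ B) and 15 ∉ ((B ∪ A) ∖ C), so 15 ∉ (C ∩ B) ∩ ((B ∪ A) ∖ C)
15 ∉ ((A ∪ C) △ C) and 15 ∉ ((C ∩ B) ∩ ((B ∪ A) ∖ C)), so 15 ∉ ((A ∪ C) △ C) ∖ ((C ∩ B) ∩ ((B ∪ A) ∖ C))

No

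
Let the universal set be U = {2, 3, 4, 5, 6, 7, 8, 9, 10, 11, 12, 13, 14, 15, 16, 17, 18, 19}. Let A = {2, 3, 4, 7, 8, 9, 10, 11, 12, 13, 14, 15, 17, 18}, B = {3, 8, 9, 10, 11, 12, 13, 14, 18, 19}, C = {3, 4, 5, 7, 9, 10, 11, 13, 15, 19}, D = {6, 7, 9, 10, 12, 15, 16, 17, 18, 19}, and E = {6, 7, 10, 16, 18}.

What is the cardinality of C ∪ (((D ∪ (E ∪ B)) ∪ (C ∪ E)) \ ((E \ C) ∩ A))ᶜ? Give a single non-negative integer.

E ∪ B = {3, 6, 7, 8, 9, 10, 11, 12, 13, 14, 16, 18, 19}
D ∪ (E ∪ B) = {3, 6, 7, 8, 9, 10, 11, 12, 13, 14, 15, 16, 17, 18, 19}
C ∪ E = {3, 4, 5, 6, 7, 9, 10, 11, 13, 15, 16, 18, 19}
(D ∪ (E ∪ B)) ∪ (C ∪ E) = {3, 4, 5, 6, 7, 8, 9, 10, 11, 12, 13, 14, 15, 16, 17, 18, 19}
E \ C = {6, 16, 18}
(E \ C) ∩ A = {18}
((D ∪ (E ∪ B)) ∪ (C ∪ E)) \ ((E \ C) ∩ A) = {3, 4, 5, 6, 7, 8, 9, 10, 11, 12, 13, 14, 15, 16, 17, 19}
(((D ∪ (E ∪ B)) ∪ (C ∪ E)) \ ((E \ C) ∩ A))ᶜ = {2, 18}
C ∪ (((D ∪ (E ∪ B)) ∪ (C ∪ E)) \ ((E \ C) ∩ A))ᶜ = {2, 3, 4, 5, 7, 9, 10, 11, 13, 15, 18, 19}
|C ∪ (((D ∪ (E ∪ B)) ∪ (C ∪ E)) \ ((E \ C) ∩ A))ᶜ| = 12

12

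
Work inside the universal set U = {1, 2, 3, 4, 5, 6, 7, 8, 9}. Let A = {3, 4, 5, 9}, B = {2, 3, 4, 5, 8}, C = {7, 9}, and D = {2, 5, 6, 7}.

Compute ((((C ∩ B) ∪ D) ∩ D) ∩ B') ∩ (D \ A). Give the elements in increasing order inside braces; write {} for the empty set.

{6, 7}

C ∩ B = {}
(C ∩ B) ∪ D = {2, 5, 6, 7}
((C ∩ B) ∪ D) ∩ D = {2, 5, 6, 7}
B' = {1, 6, 7, 9}
(((C ∩ B) ∪ D) ∩ D) ∩ B' = {6, 7}
D \ A = {2, 6, 7}
((((C ∩ B) ∪ D) ∩ D) ∩ B') ∩ (D \ A) = {6, 7}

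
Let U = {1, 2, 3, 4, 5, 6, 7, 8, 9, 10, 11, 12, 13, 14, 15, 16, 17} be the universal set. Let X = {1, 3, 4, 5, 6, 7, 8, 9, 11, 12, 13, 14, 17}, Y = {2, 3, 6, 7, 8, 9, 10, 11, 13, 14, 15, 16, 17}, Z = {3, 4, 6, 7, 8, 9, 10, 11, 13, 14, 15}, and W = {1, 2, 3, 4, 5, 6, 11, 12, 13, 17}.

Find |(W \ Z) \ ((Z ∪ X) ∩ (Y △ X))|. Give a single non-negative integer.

W \ Z = {1, 2, 5, 12, 17}
Z ∪ X = {1, 3, 4, 5, 6, 7, 8, 9, 10, 11, 12, 13, 14, 15, 17}
Y △ X = {1, 2, 4, 5, 10, 12, 15, 16}
(Z ∪ X) ∩ (Y △ X) = {1, 4, 5, 10, 12, 15}
(W \ Z) \ ((Z ∪ X) ∩ (Y △ X)) = {2, 17}
|(W \ Z) \ ((Z ∪ X) ∩ (Y △ X))| = 2

2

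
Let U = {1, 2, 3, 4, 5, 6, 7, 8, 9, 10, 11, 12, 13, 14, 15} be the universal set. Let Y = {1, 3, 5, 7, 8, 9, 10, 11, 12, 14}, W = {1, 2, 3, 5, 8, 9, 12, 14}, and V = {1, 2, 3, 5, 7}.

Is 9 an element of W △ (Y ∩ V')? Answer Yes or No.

9 ∉ V, so 9 ∈ V'
9 ∈ Y and 9 ∈ V', so 9 ∈ Y ∩ V'
9 ∈ W and 9 ∈ (Y ∩ V'), so 9 ∉ W △ (Y ∩ V')

No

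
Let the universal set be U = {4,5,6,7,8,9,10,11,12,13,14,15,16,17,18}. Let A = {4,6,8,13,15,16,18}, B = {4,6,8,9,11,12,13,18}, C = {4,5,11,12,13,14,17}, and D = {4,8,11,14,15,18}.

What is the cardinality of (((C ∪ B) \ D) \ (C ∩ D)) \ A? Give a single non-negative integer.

C ∪ B = {4,5,6,8,9,11,12,13,14,17,18}
(C ∪ B) \ D = {5,6,9,12,13,17}
C ∩ D = {4,11,14}
((C ∪ B) \ D) \ (C ∩ D) = {5,6,9,12,13,17}
(((C ∪ B) \ D) \ (C ∩ D)) \ A = {5,9,12,17}
|(((C ∪ B) \ D) \ (C ∩ D)) \ A| = 4

4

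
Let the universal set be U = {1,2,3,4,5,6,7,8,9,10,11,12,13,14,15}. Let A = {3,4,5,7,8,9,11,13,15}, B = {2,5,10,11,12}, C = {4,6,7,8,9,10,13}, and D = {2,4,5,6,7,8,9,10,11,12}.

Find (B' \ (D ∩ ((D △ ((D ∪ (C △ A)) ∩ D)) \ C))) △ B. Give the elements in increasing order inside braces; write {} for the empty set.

B' = {1,3,4,6,7,8,9,13,14,15}
C △ A = {3,5,6,10,11,15}
D ∪ (C △ A) = {2,3,4,5,6,7,8,9,10,11,12,15}
(D ∪ (C △ A)) ∩ D = {2,4,5,6,7,8,9,10,11,12}
D △ ((D ∪ (C △ A)) ∩ D) = {}
(D △ ((D ∪ (C △ A)) ∩ D)) \ C = {}
D ∩ ((D △ ((D ∪ (C △ A)) ∩ D)) \ C) = {}
B' \ (D ∩ ((D △ ((D ∪ (C △ A)) ∩ D)) \ C)) = {1,3,4,6,7,8,9,13,14,15}
(B' \ (D ∩ ((D △ ((D ∪ (C △ A)) ∩ D)) \ C))) △ B = {1,2,3,4,5,6,7,8,9,10,11,12,13,14,15}

{1,2,3,4,5,6,7,8,9,10,11,12,13,14,15}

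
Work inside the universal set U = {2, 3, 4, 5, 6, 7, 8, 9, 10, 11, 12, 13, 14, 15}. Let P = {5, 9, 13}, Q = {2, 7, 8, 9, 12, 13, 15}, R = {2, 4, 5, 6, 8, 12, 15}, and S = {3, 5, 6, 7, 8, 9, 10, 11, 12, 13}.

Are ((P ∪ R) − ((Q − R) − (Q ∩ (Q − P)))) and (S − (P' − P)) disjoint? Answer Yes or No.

P ∪ R = {2, 4, 5, 6, 8, 9, 12, 13, 15}
Q − R = {7, 9, 13}
Q − P = {2, 7, 8, 12, 15}
Q ∩ (Q − P) = {2, 7, 8, 12, 15}
(Q − R) − (Q ∩ (Q − P)) = {9, 13}
(P ∪ R) − ((Q − R) − (Q ∩ (Q − P))) = {2, 4, 5, 6, 8, 12, 15}
P' = {2, 3, 4, 6, 7, 8, 10, 11, 12, 14, 15}
P' − P = {2, 3, 4, 6, 7, 8, 10, 11, 12, 14, 15}
S − (P' − P) = {5, 9, 13}
5 lies in both, so they are not disjoint.

No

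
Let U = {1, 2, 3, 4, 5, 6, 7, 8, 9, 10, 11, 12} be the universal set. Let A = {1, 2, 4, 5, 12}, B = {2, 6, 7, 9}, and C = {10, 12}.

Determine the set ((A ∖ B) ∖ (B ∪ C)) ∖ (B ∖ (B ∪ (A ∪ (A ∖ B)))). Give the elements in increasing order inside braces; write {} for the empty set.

A ∖ B = {1, 4, 5, 12}
B ∪ C = {2, 6, 7, 9, 10, 12}
(A ∖ B) ∖ (B ∪ C) = {1, 4, 5}
A ∪ (A ∖ B) = {1, 2, 4, 5, 12}
B ∪ (A ∪ (A ∖ B)) = {1, 2, 4, 5, 6, 7, 9, 12}
B ∖ (B ∪ (A ∪ (A ∖ B))) = {}
((A ∖ B) ∖ (B ∪ C)) ∖ (B ∖ (B ∪ (A ∪ (A ∖ B)))) = {1, 4, 5}

{1, 4, 5}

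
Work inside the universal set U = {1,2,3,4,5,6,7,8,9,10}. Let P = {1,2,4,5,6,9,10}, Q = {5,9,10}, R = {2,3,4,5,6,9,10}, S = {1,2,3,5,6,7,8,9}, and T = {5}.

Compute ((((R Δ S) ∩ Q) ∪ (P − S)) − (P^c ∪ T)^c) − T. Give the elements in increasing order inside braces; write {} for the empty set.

R Δ S = {1,4,7,8,10}
(R Δ S) ∩ Q = {10}
P − S = {4,10}
((R Δ S) ∩ Q) ∪ (P − S) = {4,10}
P^c = {3,7,8}
P^c ∪ T = {3,5,7,8}
(P^c ∪ T)^c = {1,2,4,6,9,10}
(((R Δ S) ∩ Q) ∪ (P − S)) − (P^c ∪ T)^c = {}
((((R Δ S) ∩ Q) ∪ (P − S)) − (P^c ∪ T)^c) − T = {}

{}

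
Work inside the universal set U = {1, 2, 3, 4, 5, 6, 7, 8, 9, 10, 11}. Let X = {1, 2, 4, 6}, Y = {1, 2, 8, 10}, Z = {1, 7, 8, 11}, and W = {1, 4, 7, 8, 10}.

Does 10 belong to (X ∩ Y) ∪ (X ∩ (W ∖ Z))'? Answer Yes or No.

10 ∉ X and 10 ∈ Y, so 10 ∉ X ∩ Y
10 ∈ W and 10 ∉ Z, so 10 ∈ W ∖ Z
10 ∉ X and 10 ∈ (W ∖ Z), so 10 ∉ X ∩ (W ∖ Z)
10 ∈ (X ∩ (W ∖ Z))' since 10 ∉ (X ∩ (W ∖ Z))
10 ∉ (X ∩ Y) and 10 ∈ (X ∩ (W ∖ Z))', so 10 ∈ (X ∩ Y) ∪ (X ∩ (W ∖ Z))'

Yes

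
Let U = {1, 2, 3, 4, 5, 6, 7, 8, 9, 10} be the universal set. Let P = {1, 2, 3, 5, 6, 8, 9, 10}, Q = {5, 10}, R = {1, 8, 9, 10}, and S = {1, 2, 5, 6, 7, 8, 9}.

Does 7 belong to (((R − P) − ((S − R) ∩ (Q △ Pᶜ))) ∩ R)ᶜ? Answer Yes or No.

Yes

7 ∉ R and 7 ∉ P, so 7 ∉ R − P
7 ∈ S and 7 ∉ R, so 7 ∈ S − R
7 ∉ P, so 7 ∈ Pᶜ
7 ∉ Q and 7 ∈ Pᶜ, so 7 ∈ Q △ Pᶜ
7 ∈ (S − R) and 7 ∈ (Q △ Pᶜ), so 7 ∈ (S − R) ∩ (Q △ Pᶜ)
7 ∉ (R − P) and 7 ∈ ((S − R) ∩ (Q △ Pᶜ)), so 7 ∉ (R − P) − ((S − R) ∩ (Q △ Pᶜ))
7 ∉ ((R − P) − ((S − R) ∩ (Q △ Pᶜ))) and 7 ∉ R, so 7 ∉ ((R − P) − ((S − R) ∩ (Q △ Pᶜ))) ∩ R
7 ∈ (((R − P) − ((S − R) ∩ (Q △ Pᶜ))) ∩ R)ᶜ since 7 ∉ (((R − P) − ((S − R) ∩ (Q △ Pᶜ))) ∩ R)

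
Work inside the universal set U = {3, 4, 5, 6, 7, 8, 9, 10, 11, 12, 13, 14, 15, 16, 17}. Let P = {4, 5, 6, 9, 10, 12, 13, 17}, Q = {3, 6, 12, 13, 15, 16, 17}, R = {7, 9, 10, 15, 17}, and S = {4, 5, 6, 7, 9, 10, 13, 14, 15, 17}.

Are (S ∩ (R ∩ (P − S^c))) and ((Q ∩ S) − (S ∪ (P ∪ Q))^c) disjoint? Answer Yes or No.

S^c = {3, 8, 11, 12, 16}
P − S^c = {4, 5, 6, 9, 10, 13, 17}
R ∩ (P − S^c) = {9, 10, 17}
S ∩ (R ∩ (P − S^c)) = {9, 10, 17}
Q ∩ S = {6, 13, 15, 17}
P ∪ Q = {3, 4, 5, 6, 9, 10, 12, 13, 15, 16, 17}
S ∪ (P ∪ Q) = {3, 4, 5, 6, 7, 9, 10, 12, 13, 14, 15, 16, 17}
(S ∪ (P ∪ Q))^c = {8, 11}
(Q ∩ S) − (S ∪ (P ∪ Q))^c = {6, 13, 15, 17}
17 lies in both, so they are not disjoint.

No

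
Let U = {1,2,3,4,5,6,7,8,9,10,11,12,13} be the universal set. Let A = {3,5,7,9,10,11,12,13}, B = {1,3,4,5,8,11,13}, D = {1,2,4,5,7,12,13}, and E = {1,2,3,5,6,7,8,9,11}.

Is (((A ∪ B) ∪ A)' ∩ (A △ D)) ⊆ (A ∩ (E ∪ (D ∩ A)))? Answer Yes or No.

No

A ∪ B = {1,3,4,5,7,8,9,10,11,12,13}
(A ∪ B) ∪ A = {1,3,4,5,7,8,9,10,11,12,13}
((A ∪ B) ∪ A)' = {2,6}
A △ D = {1,2,3,4,9,10,11}
((A ∪ B) ∪ A)' ∩ (A △ D) = {2}
D ∩ A = {5,7,12,13}
E ∪ (D ∩ A) = {1,2,3,5,6,7,8,9,11,12,13}
A ∩ (E ∪ (D ∩ A)) = {3,5,7,9,11,12,13}
2 ∈ ((A ∪ B) ∪ A)' ∩ (A △ D) but 2 ∉ A ∩ (E ∪ (D ∩ A)), so the inclusion fails.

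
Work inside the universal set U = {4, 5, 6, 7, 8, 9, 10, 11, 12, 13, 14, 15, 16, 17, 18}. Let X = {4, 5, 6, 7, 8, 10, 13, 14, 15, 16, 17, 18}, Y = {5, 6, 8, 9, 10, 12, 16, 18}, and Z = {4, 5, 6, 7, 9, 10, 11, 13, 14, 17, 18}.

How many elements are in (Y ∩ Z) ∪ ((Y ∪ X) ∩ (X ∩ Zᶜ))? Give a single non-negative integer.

Y ∩ Z = {5, 6, 9, 10, 18}
Y ∪ X = {4, 5, 6, 7, 8, 9, 10, 12, 13, 14, 15, 16, 17, 18}
Zᶜ = {8, 12, 15, 16}
X ∩ Zᶜ = {8, 15, 16}
(Y ∪ X) ∩ (X ∩ Zᶜ) = {8, 15, 16}
(Y ∩ Z) ∪ ((Y ∪ X) ∩ (X ∩ Zᶜ)) = {5, 6, 8, 9, 10, 15, 16, 18}
|(Y ∩ Z) ∪ ((Y ∪ X) ∩ (X ∩ Zᶜ))| = 8

8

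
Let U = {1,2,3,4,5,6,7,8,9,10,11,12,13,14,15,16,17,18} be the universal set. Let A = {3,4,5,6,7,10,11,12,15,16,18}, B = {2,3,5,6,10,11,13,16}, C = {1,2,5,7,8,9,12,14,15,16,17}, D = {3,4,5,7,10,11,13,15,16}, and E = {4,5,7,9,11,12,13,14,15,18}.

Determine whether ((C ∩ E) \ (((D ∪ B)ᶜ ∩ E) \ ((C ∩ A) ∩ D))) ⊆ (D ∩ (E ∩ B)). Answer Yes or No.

No

C ∩ E = {5,7,9,12,14,15}
D ∪ B = {2,3,4,5,6,7,10,11,13,15,16}
(D ∪ B)ᶜ = {1,8,9,12,14,17,18}
(D ∪ B)ᶜ ∩ E = {9,12,14,18}
C ∩ A = {5,7,12,15,16}
(C ∩ A) ∩ D = {5,7,15,16}
((D ∪ B)ᶜ ∩ E) \ ((C ∩ A) ∩ D) = {9,12,14,18}
(C ∩ E) \ (((D ∪ B)ᶜ ∩ E) \ ((C ∩ A) ∩ D)) = {5,7,15}
E ∩ B = {5,11,13}
D ∩ (E ∩ B) = {5,11,13}
7 ∈ (C ∩ E) \ (((D ∪ B)ᶜ ∩ E) \ ((C ∩ A) ∩ D)) but 7 ∉ D ∩ (E ∩ B), so the inclusion fails.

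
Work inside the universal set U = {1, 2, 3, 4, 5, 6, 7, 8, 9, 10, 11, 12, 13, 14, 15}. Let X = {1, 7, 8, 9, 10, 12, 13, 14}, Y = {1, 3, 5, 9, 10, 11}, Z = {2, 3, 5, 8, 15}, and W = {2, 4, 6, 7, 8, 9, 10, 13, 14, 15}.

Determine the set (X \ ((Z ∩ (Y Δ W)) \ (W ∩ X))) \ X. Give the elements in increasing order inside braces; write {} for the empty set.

{}

Y Δ W = {1, 2, 3, 4, 5, 6, 7, 8, 11, 13, 14, 15}
Z ∩ (Y Δ W) = {2, 3, 5, 8, 15}
W ∩ X = {7, 8, 9, 10, 13, 14}
(Z ∩ (Y Δ W)) \ (W ∩ X) = {2, 3, 5, 15}
X \ ((Z ∩ (Y Δ W)) \ (W ∩ X)) = {1, 7, 8, 9, 10, 12, 13, 14}
(X \ ((Z ∩ (Y Δ W)) \ (W ∩ X))) \ X = {}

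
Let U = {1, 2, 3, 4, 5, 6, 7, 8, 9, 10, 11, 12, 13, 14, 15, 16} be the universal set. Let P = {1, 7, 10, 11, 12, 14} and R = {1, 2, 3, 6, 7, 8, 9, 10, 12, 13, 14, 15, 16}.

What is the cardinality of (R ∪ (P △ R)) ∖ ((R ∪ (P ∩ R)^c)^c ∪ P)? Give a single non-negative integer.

P △ R = {2, 3, 6, 8, 9, 11, 13, 15, 16}
R ∪ (P △ R) = {1, 2, 3, 6, 7, 8, 9, 10, 11, 12, 13, 14, 15, 16}
P ∩ R = {1, 7, 10, 12, 14}
(P ∩ R)^c = {2, 3, 4, 5, 6, 8, 9, 11, 13, 15, 16}
R ∪ (P ∩ R)^c = {1, 2, 3, 4, 5, 6, 7, 8, 9, 10, 11, 12, 13, 14, 15, 16}
(R ∪ (P ∩ R)^c)^c = {}
(R ∪ (P ∩ R)^c)^c ∪ P = {1, 7, 10, 11, 12, 14}
(R ∪ (P △ R)) ∖ ((R ∪ (P ∩ R)^c)^c ∪ P) = {2, 3, 6, 8, 9, 13, 15, 16}
|(R ∪ (P △ R)) ∖ ((R ∪ (P ∩ R)^c)^c ∪ P)| = 8

8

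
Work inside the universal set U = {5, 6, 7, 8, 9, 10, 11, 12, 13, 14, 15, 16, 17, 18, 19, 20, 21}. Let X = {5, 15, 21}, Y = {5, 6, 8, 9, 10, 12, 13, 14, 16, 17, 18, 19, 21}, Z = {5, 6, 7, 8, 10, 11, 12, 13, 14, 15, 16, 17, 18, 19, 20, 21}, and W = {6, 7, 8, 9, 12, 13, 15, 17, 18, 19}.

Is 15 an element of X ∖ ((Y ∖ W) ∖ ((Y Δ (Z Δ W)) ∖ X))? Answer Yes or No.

15 ∉ Y and 15 ∈ W, so 15 ∉ Y ∖ W
15 ∈ Z and 15 ∈ W, so 15 ∉ Z Δ W
15 ∉ Y and 15 ∉ (Z Δ W), so 15 ∉ Y Δ (Z Δ W)
15 ∉ (Y Δ (Z Δ W)) and 15 ∈ X, so 15 ∉ (Y Δ (Z Δ W)) ∖ X
15 ∉ (Y ∖ W) and 15 ∉ ((Y Δ (Z Δ W)) ∖ X), so 15 ∉ (Y ∖ W) ∖ ((Y Δ (Z Δ W)) ∖ X)
15 ∈ X and 15 ∉ ((Y ∖ W) ∖ ((Y Δ (Z Δ W)) ∖ X)), so 15 ∈ X ∖ ((Y ∖ W) ∖ ((Y Δ (Z Δ W)) ∖ X))

Yes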